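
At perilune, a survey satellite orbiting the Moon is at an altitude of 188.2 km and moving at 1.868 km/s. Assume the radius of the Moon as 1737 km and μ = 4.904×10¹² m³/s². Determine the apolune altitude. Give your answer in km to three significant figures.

r_p = 1737 + 188.2 = 1925.2 km = 1.925×10⁶ m.
Specific energy ε = v²/2 − μ/r = -8.026×10⁵ J/kg, so a = −μ/(2ε) = 3.055×10⁶ m.
The apsides satisfy r_p + r_a = 2a, so the apolune radius is 2a − r_p = 4.185×10⁶ m = 4185.3 km.
Apolune altitude = 4185.3 − 1737 = 2448.3 km.

apolune altitude ≈ 2450 km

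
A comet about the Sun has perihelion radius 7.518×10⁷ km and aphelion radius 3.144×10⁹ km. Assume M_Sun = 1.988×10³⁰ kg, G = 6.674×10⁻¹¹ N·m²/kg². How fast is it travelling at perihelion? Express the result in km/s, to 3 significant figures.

v ≈ 58.7 km/s

μ = GM = 6.674×10⁻¹¹ × 1.988×10³⁰ = 1.327×10²⁰ m³/s².
Semi-major axis a = (r_p + r_a)/2 = 1.6096×10⁹ km = 1.610×10¹² m.
Vis-viva: v² = μ(2/r − 1/a) = 1.327×10²⁰ × (2.660×10⁻¹¹ − 6.213×10⁻¹³) = 3.447×10⁹ m²/s².
v = 58710 m/s = 58.71 km/s.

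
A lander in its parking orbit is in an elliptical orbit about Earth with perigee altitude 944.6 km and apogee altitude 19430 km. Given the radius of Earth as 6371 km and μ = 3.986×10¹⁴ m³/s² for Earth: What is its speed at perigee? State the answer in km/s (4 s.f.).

v ≈ 9.214 km/s

r_p = 6371 + 944.6 = 7315.6 km = 7.3156×10⁶ m.
r_a = 6371 + 19430 = 25801 km = 2.5801×10⁷ m.
Semi-major axis a = (r_p + r_a)/2 = 16558 km = 1.656×10⁷ m.
Vis-viva: v² = μ(2/r − 1/a) = 3.986×10¹⁴ × (2.734×10⁻⁷ − 6.039×10⁻⁸) = 8.490×10⁷ m²/s².
v = 9214 m/s = 9.214 km/s.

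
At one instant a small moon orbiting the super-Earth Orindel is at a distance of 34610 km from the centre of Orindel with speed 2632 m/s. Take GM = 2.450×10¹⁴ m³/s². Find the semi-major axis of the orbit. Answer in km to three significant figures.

a ≈ 33900 km

r = 3.461×10⁷ m.
Vis-viva rearranged: 1/a = 2/r − v²/μ = 5.779×10⁻⁸ − 2.828×10⁻⁸ = 2.951×10⁻⁸ m⁻¹.
a = 3.389×10⁷ m = 33885 km.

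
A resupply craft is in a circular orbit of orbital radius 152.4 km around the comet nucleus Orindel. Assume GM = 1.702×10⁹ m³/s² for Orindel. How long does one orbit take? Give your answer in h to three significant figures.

T ≈ 2.52 h

r = 152.4 km = 1.524×10⁵ m.
Kepler's third law: T = 2π√(r³/μ) = 2π√((1.524×10⁵)³ / 1.702×10⁹).
r³/μ = 2.080×10⁶ s², so T = 2π × 1.442×10³ = 9.061×10³ s.
Converting: 9.061×10³ s ÷ 3600 = 2.517 h.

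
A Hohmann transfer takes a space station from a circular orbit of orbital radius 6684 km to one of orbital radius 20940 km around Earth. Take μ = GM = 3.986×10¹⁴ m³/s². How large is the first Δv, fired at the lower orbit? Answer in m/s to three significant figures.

r₁ = 6684 km = 6.684×10⁶ m.
r₂ = 20940 km = 2.094×10⁷ m.
Transfer ellipse a_t = (r₁ + r₂)/2 = 1.381×10⁷ m.
At r₁: circular v_c1 = √(μ/r₁) = 7722 m/s; transfer-perigee v_p = √[μ(2/r₁ − 1/a_t)] = 9508 m/s.
Δv₁ = v_p − v_c1 = 1786 m/s.

Δv ≈ 1790 m/s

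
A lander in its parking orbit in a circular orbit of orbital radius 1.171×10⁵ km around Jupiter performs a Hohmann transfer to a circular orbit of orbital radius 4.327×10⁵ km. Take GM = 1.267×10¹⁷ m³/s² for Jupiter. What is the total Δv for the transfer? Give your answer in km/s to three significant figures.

r₁ = 1.171×10⁵ km = 1.171×10⁸ m.
r₂ = 4.327×10⁵ km = 4.327×10⁸ m.
Transfer ellipse a_t = (r₁ + r₂)/2 = 2.749×10⁸ m.
At r₁: circular v_c1 = √(μ/r₁) = 32890 m/s; transfer-perijove v_p = √[μ(2/r₁ − 1/a_t)] = 41270 m/s.
Δv₁ = v_p − v_c1 = 8375 m/s.
At r₂: circular v_c2 = √(μ/r₂) = 17110 m/s; transfer-apojove v_a = √[μ(2/r₂ − 1/a_t)] = 11170 m/s.
Δv₂ = v_c2 − v_a = 5943 m/s.
Total Δv = Δv₁ + Δv₂ = 14320 m/s = 14.32 km/s.

Δv_total ≈ 14.3 km/s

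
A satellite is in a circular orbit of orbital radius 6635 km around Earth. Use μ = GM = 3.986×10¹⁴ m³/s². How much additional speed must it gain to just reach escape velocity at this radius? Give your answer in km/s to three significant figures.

r = 6635 km = 6.635×10⁶ m.
Circular speed v_c = √(μ/r) = 7751 m/s.
Escape speed v_esc = √(2μ/r) = √2 × v_c = 10960 m/s.
Δv = v_esc − v_c = 3210 m/s = 3.210 km/s.

Δv ≈ 3.21 km/s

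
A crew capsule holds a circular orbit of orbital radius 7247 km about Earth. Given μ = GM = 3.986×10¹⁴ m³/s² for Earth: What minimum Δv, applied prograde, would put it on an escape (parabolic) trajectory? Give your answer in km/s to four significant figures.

Δv ≈ 3.072 km/s

r = 7247 km = 7.247×10⁶ m.
Circular speed v_c = √(μ/r) = 7416 m/s.
Escape speed v_esc = √(2μ/r) = √2 × v_c = 10490 m/s.
Δv = v_esc − v_c = 3072 m/s = 3.072 km/s.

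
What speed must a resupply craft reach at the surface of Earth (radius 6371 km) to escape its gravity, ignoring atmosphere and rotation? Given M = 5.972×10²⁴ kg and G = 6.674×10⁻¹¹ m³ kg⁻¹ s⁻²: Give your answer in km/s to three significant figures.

μ = GM = 6.674×10⁻¹¹ × 5.972×10²⁴ = 3.986×10¹⁴ m³/s².
r = R = 6.371×10⁶ m.
Escape speed v_esc = √(2μ/r) = √(2 × 3.986×10¹⁴ / 6.371×10⁶) = √(1.251×10⁸) = 11190 m/s.
= 11.19 km/s.

v_esc ≈ 11.2 km/s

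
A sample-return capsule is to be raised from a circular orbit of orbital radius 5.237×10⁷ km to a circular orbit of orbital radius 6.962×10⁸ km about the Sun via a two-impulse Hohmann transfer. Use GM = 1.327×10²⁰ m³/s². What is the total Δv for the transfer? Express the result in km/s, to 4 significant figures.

r₁ = 5.237×10⁷ km = 5.237×10¹⁰ m.
r₂ = 6.962×10⁸ km = 6.962×10¹¹ m.
Transfer ellipse a_t = (r₁ + r₂)/2 = 3.743×10¹¹ m.
At r₁: circular v_c1 = √(μ/r₁) = 50340 m/s; transfer-perihelion v_p = √[μ(2/r₁ − 1/a_t)] = 68650 m/s.
Δv₁ = v_p − v_c1 = 18320 m/s.
At r₂: circular v_c2 = √(μ/r₂) = 13810 m/s; transfer-aphelion v_a = √[μ(2/r₂ − 1/a_t)] = 5164 m/s.
Δv₂ = v_c2 − v_a = 8642 m/s.
Total Δv = Δv₁ + Δv₂ = 26960 m/s = 26.96 km/s.

Δv_total ≈ 26.96 km/s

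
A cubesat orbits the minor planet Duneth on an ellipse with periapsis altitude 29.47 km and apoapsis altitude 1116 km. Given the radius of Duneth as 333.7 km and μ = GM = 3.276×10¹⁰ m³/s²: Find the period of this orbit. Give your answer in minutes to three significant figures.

r_p = 333.7 + 29.47 = 363.17 km = 3.6317×10⁵ m.
r_a = 333.7 + 1116 = 1449.7 km = 1.4497×10⁶ m.
Semi-major axis a = (r_p + r_a)/2 = (363.17 + 1449.7)/2 = 906.43 km = 9.064×10⁵ m.
By Kepler's third law T = 2π√(a³/μ) = 2π × 4.768×10³ = 2.996×10⁴ s.
= 499.3 minutes.

T ≈ 499 minutes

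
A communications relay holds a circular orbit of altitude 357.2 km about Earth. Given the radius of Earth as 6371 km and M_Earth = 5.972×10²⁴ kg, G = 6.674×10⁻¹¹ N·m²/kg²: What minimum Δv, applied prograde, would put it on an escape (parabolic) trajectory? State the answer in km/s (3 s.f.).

Δv ≈ 3.19 km/s

μ = GM = 6.674×10⁻¹¹ × 5.972×10²⁴ = 3.986×10¹⁴ m³/s².
r = 6371 + 357.2 = 6728.2 km = 6.7282×10⁶ m.
Circular speed v_c = √(μ/r) = 7697 m/s.
Escape speed v_esc = √(2μ/r) = √2 × v_c = 10880 m/s.
Δv = v_esc − v_c = 3188 m/s = 3.188 km/s.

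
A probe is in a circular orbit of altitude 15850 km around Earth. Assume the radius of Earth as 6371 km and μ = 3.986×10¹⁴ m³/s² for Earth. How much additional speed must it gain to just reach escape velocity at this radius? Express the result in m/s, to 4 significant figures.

Δv ≈ 1754 m/s

r = 6371 + 15850 = 22221 km = 2.2221×10⁷ m.
Circular speed v_c = √(μ/r) = 4235 m/s.
Escape speed v_esc = √(2μ/r) = √2 × v_c = 5990 m/s.
Δv = v_esc − v_c = 1754 m/s.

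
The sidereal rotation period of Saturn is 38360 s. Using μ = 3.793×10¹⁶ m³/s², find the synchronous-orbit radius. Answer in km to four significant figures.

r_sync ≈ 1.122×10⁵ km

A synchronous orbit has period T, so by Kepler's third law a = (μT²/4π²)^(1/3).
μT²/4π² = 3.793×10¹⁶ × (3.836×10⁴)² / 39.48 = 1.414×10²⁴ m³.
a = 1.122×10⁸ m = 1.1223×10⁵ km.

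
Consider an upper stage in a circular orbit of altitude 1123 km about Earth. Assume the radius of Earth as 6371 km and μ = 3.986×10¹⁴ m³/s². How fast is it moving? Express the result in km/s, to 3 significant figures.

r = 6371 + 1123 = 7494.0 km = 7.4940×10⁶ m.
For a circular orbit v = √(μ/r) = √(3.986×10¹⁴ / 7.494×10⁶) = √(5.319×10⁷) = 7293 m/s.
That is 7.293 km/s.

v ≈ 7.29 km/s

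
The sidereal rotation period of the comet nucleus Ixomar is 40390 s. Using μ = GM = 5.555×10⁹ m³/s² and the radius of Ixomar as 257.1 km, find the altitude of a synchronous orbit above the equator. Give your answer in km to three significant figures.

h_sync ≈ 355 km

A synchronous orbit has period T, so by Kepler's third law a = (μT²/4π²)^(1/3).
μT²/4π² = 5.555×10⁹ × (4.039×10⁴)² / 39.48 = 2.295×10¹⁷ m³.
a = 6.123×10⁵ m = 612.29 km.
Altitude h = a − R = 612.29 − 257.1 = 355.19 km.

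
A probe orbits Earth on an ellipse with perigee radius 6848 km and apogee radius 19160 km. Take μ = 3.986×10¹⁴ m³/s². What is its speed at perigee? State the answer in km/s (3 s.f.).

v ≈ 9.26 km/s

Semi-major axis a = (r_p + r_a)/2 = 13004 km = 1.300×10⁷ m.
Vis-viva: v² = μ(2/r − 1/a) = 3.986×10¹⁴ × (2.921×10⁻⁷ − 7.690×10⁻⁸) = 8.576×10⁷ m²/s².
v = 9261 m/s = 9.261 km/s.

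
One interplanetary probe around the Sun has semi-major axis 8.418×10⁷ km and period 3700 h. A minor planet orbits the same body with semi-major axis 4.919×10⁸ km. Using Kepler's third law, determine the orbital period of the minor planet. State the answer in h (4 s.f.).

Kepler's third law: T² ∝ a³, so T₂ = T₁ (a₂/a₁)^(3/2).
a₂/a₁ = 5.843, (a₂/a₁)^(3/2) = 14.13.
T₂ = 3700 × 14.13 = 52260 h.

T₂ ≈ 52260 h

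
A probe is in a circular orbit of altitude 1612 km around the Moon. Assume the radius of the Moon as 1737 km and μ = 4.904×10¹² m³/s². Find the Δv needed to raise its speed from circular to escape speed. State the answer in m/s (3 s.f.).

Δv ≈ 501 m/s

r = 1737 + 1612 = 3349.0 km = 3.3490×10⁶ m.
Circular speed v_c = √(μ/r) = 1210 m/s.
Escape speed v_esc = √(2μ/r) = √2 × v_c = 1711 m/s.
Δv = v_esc − v_c = 501.2 m/s.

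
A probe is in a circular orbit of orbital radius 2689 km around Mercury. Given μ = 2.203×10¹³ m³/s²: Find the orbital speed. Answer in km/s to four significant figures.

r = 2689 km = 2.689×10⁶ m.
For a circular orbit v = √(μ/r) = √(2.203×10¹³ / 2.689×10⁶) = √(8.193×10⁶) = 2862 m/s.
That is 2.862 km/s.

v ≈ 2.862 km/s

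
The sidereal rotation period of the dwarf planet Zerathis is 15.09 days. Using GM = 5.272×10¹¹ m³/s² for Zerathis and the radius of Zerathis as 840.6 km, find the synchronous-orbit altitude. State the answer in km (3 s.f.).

T = 15.09 days = 1.304×10⁶ s.
A synchronous orbit has period T, so by Kepler's third law a = (μT²/4π²)^(1/3).
μT²/4π² = 5.272×10¹¹ × (1.304×10⁶)² / 39.48 = 2.270×10²² m³.
a = 2.831×10⁷ m = 28314 km.
Altitude h = a − R = 28314 − 840.6 = 27474 km.

h_sync ≈ 27500 km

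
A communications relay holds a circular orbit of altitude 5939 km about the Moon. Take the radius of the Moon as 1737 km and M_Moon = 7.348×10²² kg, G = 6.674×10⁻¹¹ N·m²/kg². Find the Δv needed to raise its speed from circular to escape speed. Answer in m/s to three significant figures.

μ = GM = 6.674×10⁻¹¹ × 7.348×10²² = 4.904×10¹² m³/s².
r = 1737 + 5939 = 7676.0 km = 7.6760×10⁶ m.
Circular speed v_c = √(μ/r) = 799.3 m/s.
Escape speed v_esc = √(2μ/r) = √2 × v_c = 1130 m/s.
Δv = v_esc − v_c = 331.1 m/s.

Δv ≈ 331 m/s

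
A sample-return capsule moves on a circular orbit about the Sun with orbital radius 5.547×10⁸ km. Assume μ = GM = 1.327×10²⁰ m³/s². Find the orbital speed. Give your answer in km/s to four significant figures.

v ≈ 15.47 km/s

r = 5.547×10⁸ km = 5.547×10¹¹ m.
For a circular orbit v = √(μ/r) = √(1.327×10²⁰ / 5.547×10¹¹) = √(2.392×10⁸) = 15470 m/s.
That is 15.47 km/s.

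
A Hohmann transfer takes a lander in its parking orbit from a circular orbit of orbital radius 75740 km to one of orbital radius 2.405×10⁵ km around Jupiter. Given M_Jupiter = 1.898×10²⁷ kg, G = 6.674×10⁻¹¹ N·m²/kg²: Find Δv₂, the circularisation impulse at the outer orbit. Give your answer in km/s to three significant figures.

Δv ≈ 7.07 km/s

μ = GM = 6.674×10⁻¹¹ × 1.898×10²⁷ = 1.267×10¹⁷ m³/s².
r₁ = 75740 km = 7.574×10⁷ m.
r₂ = 2.405×10⁵ km = 2.405×10⁸ m.
Transfer ellipse a_t = (r₁ + r₂)/2 = 1.581×10⁸ m.
At r₁: circular v_c1 = √(μ/r₁) = 40900 m/s; transfer-perijove v_p = √[μ(2/r₁ − 1/a_t)] = 50440 m/s.
At r₂: circular v_c2 = √(μ/r₂) = 22950 m/s; transfer-apojove v_a = √[μ(2/r₂ − 1/a_t)] = 15880 m/s.
Δv₂ = v_c2 − v_a = 7066 m/s.
= 7.066 km/s.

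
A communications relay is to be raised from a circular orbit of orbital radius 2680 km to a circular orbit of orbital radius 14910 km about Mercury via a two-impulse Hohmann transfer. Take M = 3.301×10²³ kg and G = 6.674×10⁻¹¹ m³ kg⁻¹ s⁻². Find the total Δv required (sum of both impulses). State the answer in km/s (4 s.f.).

Δv_total ≈ 1.411 km/s

μ = GM = 6.674×10⁻¹¹ × 3.301×10²³ = 2.203×10¹³ m³/s².
r₁ = 2680 km = 2.680×10⁶ m.
r₂ = 14910 km = 1.491×10⁷ m.
Transfer ellipse a_t = (r₁ + r₂)/2 = 8.795×10⁶ m.
At r₁: circular v_c1 = √(μ/r₁) = 2867 m/s; transfer-periherm v_p = √[μ(2/r₁ − 1/a_t)] = 3733 m/s.
Δv₁ = v_p − v_c1 = 866.0 m/s.
At r₂: circular v_c2 = √(μ/r₂) = 1216 m/s; transfer-apoherm v_a = √[μ(2/r₂ − 1/a_t)] = 671.0 m/s.
Δv₂ = v_c2 − v_a = 544.6 m/s.
Total Δv = Δv₁ + Δv₂ = 1411 m/s = 1.411 km/s.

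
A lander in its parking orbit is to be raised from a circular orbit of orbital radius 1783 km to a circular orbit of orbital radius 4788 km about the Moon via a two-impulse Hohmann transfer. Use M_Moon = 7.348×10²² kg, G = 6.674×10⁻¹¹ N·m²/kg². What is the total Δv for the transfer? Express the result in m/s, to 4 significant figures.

μ = GM = 6.674×10⁻¹¹ × 7.348×10²² = 4.904×10¹² m³/s².
r₁ = 1783 km = 1.783×10⁶ m.
r₂ = 4788 km = 4.788×10⁶ m.
Transfer ellipse a_t = (r₁ + r₂)/2 = 3.286×10⁶ m.
At r₁: circular v_c1 = √(μ/r₁) = 1658 m/s; transfer-perilune v_p = √[μ(2/r₁ − 1/a_t)] = 2002 m/s.
Δv₁ = v_p − v_c1 = 343.6 m/s.
At r₂: circular v_c2 = √(μ/r₂) = 1012 m/s; transfer-apolune v_a = √[μ(2/r₂ − 1/a_t)] = 745.5 m/s.
Δv₂ = v_c2 − v_a = 266.5 m/s.
Total Δv = Δv₁ + Δv₂ = 610.1 m/s.

Δv_total ≈ 610.1 m/s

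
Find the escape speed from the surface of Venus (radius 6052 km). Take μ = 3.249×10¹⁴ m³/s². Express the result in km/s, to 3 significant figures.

v_esc ≈ 10.4 km/s

r = R = 6.052×10⁶ m.
Escape speed v_esc = √(2μ/r) = √(2 × 3.249×10¹⁴ / 6.052×10⁶) = √(1.074×10⁸) = 10360 m/s.
= 10.36 km/s.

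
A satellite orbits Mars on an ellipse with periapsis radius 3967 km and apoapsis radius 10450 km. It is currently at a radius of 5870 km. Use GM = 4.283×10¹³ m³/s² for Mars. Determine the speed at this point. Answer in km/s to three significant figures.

Semi-major axis a = (r_p + r_a)/2 = 7208.5 km = 7.208×10⁶ m.
Vis-viva: v² = μ(2/r − 1/a) = 4.283×10¹³ × (3.407×10⁻⁷ − 1.387×10⁻⁷) = 8.651×10⁶ m²/s².
v = 2941 m/s = 2.941 km/s.

v ≈ 2.94 km/s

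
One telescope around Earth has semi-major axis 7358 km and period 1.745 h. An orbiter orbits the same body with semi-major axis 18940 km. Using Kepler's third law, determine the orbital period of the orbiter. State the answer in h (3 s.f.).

Kepler's third law: T² ∝ a³, so T₂ = T₁ (a₂/a₁)^(3/2).
a₂/a₁ = 2.574, (a₂/a₁)^(3/2) = 4.130.
T₂ = 1.745 × 4.130 = 7.207 h.

T₂ ≈ 7.21 h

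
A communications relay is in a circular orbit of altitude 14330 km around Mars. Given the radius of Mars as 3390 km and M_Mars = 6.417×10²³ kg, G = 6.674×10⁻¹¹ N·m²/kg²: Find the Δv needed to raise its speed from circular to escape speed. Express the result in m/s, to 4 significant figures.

Δv ≈ 643.9 m/s

μ = GM = 6.674×10⁻¹¹ × 6.417×10²³ = 4.283×10¹³ m³/s².
r = 3390 + 14330 = 17720 km = 1.7720×10⁷ m.
Circular speed v_c = √(μ/r) = 1555 m/s.
Escape speed v_esc = √(2μ/r) = √2 × v_c = 2199 m/s.
Δv = v_esc − v_c = 643.9 m/s.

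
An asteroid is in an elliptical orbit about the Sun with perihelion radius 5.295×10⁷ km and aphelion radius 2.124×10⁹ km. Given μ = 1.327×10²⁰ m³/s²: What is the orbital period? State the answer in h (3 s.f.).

Semi-major axis a = (r_p + r_a)/2 = (5.2950×10⁷ + 2.1240×10⁹)/2 = 1.0885×10⁹ km = 1.088×10¹² m.
By Kepler's third law T = 2π√(a³/μ) = 2π × 9.858×10⁷ = 6.194×10⁸ s.
= 1.721×10⁵ h.

T ≈ 172000 h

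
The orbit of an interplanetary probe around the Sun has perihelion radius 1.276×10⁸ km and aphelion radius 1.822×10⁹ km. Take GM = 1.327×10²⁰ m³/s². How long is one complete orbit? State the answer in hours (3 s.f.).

Semi-major axis a = (r_p + r_a)/2 = (1.2760×10⁸ + 1.8220×10⁹)/2 = 9.7480×10⁸ km = 9.748×10¹¹ m.
By Kepler's third law T = 2π√(a³/μ) = 2π × 8.355×10⁷ = 5.249×10⁸ s.
= 1.458×10⁵ hours.

T ≈ 146000 hours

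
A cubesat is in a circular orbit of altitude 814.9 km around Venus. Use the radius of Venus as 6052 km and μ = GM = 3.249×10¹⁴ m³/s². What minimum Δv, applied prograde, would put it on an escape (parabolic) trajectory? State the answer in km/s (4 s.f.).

Δv ≈ 2.849 km/s

r = 6052 + 814.9 = 6866.9 km = 6.8669×10⁶ m.
Circular speed v_c = √(μ/r) = 6879 m/s.
Escape speed v_esc = √(2μ/r) = √2 × v_c = 9728 m/s.
Δv = v_esc − v_c = 2849 m/s = 2.849 km/s.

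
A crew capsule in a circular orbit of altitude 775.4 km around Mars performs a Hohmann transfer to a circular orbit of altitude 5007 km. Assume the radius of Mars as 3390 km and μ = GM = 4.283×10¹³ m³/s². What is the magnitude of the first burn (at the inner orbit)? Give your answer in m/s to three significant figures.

Δv ≈ 501 m/s

r₁ = 3390 + 775.4 = 4165.4 km = 4.1654×10⁶ m.
r₂ = 3390 + 5007 = 8397.0 km = 8.3970×10⁶ m.
Transfer ellipse a_t = (r₁ + r₂)/2 = 6.281×10⁶ m.
At r₁: circular v_c1 = √(μ/r₁) = 3207 m/s; transfer-periapsis v_p = √[μ(2/r₁ − 1/a_t)] = 3708 m/s.
Δv₁ = v_p − v_c1 = 500.9 m/s.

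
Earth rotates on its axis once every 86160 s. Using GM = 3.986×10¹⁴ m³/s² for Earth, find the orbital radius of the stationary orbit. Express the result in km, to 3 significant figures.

A synchronous orbit has period T, so by Kepler's third law a = (μT²/4π²)^(1/3).
μT²/4π² = 3.986×10¹⁴ × (8.616×10⁴)² / 39.48 = 7.495×10²² m³.
a = 4.216×10⁷ m = 42163 km.

r_sync ≈ 42200 km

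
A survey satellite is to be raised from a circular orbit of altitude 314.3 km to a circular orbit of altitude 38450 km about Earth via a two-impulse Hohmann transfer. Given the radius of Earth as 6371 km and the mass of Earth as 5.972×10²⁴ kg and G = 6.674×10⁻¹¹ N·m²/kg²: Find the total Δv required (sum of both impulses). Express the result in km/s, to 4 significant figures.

Δv_total ≈ 3.928 km/s

μ = GM = 6.674×10⁻¹¹ × 5.972×10²⁴ = 3.986×10¹⁴ m³/s².
r₁ = 6371 + 314.3 = 6685.3 km = 6.6853×10⁶ m.
r₂ = 6371 + 38450 = 44821 km = 4.4821×10⁷ m.
Transfer ellipse a_t = (r₁ + r₂)/2 = 2.575×10⁷ m.
At r₁: circular v_c1 = √(μ/r₁) = 7721 m/s; transfer-perigee v_p = √[μ(2/r₁ − 1/a_t)] = 10190 m/s.
Δv₁ = v_p − v_c1 = 2465 m/s.
At r₂: circular v_c2 = √(μ/r₂) = 2982 m/s; transfer-apogee v_a = √[μ(2/r₂ − 1/a_t)] = 1519 m/s.
Δv₂ = v_c2 − v_a = 1463 m/s.
Total Δv = Δv₁ + Δv₂ = 3928 m/s = 3.928 km/s.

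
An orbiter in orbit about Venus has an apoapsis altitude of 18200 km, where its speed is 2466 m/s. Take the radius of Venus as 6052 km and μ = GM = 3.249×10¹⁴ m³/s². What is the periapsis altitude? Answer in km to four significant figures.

periapsis altitude ≈ 1068 km

r_a = 6052 + 18200 = 24252 km = 2.425×10⁷ m.
Specific energy ε = v²/2 − μ/r = -1.036×10⁷ J/kg, so a = −μ/(2ε) = 1.569×10⁷ m.
The apsides satisfy r_p + r_a = 2a, so the periapsis radius is 2a − r_a = 7.120×10⁶ m = 7120.3 km.
Periapsis altitude = 7120.3 − 6052 = 1068.3 km.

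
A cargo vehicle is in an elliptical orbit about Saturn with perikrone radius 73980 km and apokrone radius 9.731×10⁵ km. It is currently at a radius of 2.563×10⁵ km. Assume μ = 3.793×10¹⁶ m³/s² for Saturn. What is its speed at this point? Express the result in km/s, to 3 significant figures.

v ≈ 15.0 km/s

Semi-major axis a = (r_p + r_a)/2 = 5.2354×10⁵ km = 5.235×10⁸ m.
Vis-viva: v² = μ(2/r − 1/a) = 3.793×10¹⁶ × (7.803×10⁻⁹ − 1.910×10⁻⁹) = 2.235×10⁸ m²/s².
v = 14950 m/s = 14.95 km/s.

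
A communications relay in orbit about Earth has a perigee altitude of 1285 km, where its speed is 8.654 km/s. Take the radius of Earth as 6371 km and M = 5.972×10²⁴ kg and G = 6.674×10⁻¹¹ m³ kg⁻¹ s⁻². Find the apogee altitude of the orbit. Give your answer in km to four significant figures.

apogee altitude ≈ 13250 km

μ = GM = 6.674×10⁻¹¹ × 5.972×10²⁴ = 3.986×10¹⁴ m³/s².
r_p = 6371 + 1285 = 7656.0 km = 7.656×10⁶ m.
Specific energy ε = v²/2 − μ/r = -1.461×10⁷ J/kg, so a = −μ/(2ε) = 1.364×10⁷ m.
The apsides satisfy r_p + r_a = 2a, so the apogee radius is 2a − r_p = 1.962×10⁷ m = 19617 km.
Apogee altitude = 19617 − 6371 = 13246 km.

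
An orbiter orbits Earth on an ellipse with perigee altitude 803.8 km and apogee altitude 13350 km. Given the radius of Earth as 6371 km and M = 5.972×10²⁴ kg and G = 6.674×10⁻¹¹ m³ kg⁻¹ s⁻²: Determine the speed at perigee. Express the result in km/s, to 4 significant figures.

μ = GM = 6.674×10⁻¹¹ × 5.972×10²⁴ = 3.986×10¹⁴ m³/s².
r_p = 6371 + 803.8 = 7174.8 km = 7.1748×10⁶ m.
r_a = 6371 + 13350 = 19721 km = 1.9721×10⁷ m.
Semi-major axis a = (r_p + r_a)/2 = 13448 km = 1.345×10⁷ m.
Vis-viva: v² = μ(2/r − 1/a) = 3.986×10¹⁴ × (2.788×10⁻⁷ − 7.436×10⁻⁸) = 8.146×10⁷ m²/s².
v = 9026 m/s = 9.026 km/s.

v ≈ 9.026 km/s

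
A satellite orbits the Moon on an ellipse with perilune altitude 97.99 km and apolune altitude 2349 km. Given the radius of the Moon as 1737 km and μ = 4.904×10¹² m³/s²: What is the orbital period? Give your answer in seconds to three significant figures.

T ≈ 14500 seconds

r_p = 1737 + 97.99 = 1835.0 km = 1.8350×10⁶ m.
r_a = 1737 + 2349 = 4086.0 km = 4.0860×10⁶ m.
Semi-major axis a = (r_p + r_a)/2 = (1835.0 + 4086.0)/2 = 2960.5 km = 2.960×10⁶ m.
By Kepler's third law T = 2π√(a³/μ) = 2π × 2.300×10³ = 1.445×10⁴ s.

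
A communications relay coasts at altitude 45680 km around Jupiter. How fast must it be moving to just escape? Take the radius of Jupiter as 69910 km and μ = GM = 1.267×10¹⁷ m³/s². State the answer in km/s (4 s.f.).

v_esc ≈ 46.82 km/s

r = 69910 + 45680 = 115590 km = 1.1559×10⁸ m.
Escape speed v_esc = √(2μ/r) = √(2 × 1.267×10¹⁷ / 1.156×10⁸) = √(2.192×10⁹) = 46820 m/s.
= 46.82 km/s.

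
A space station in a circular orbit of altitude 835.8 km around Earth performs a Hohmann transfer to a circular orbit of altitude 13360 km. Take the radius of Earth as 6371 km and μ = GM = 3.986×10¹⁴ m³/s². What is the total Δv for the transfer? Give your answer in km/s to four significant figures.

Δv_total ≈ 2.771 km/s

r₁ = 6371 + 835.8 = 7206.8 km = 7.2068×10⁶ m.
r₂ = 6371 + 13360 = 19731 km = 1.9731×10⁷ m.
Transfer ellipse a_t = (r₁ + r₂)/2 = 1.347×10⁷ m.
At r₁: circular v_c1 = √(μ/r₁) = 7437 m/s; transfer-perigee v_p = √[μ(2/r₁ − 1/a_t)] = 9001 m/s.
Δv₁ = v_p − v_c1 = 1564 m/s.
At r₂: circular v_c2 = √(μ/r₂) = 4495 m/s; transfer-apogee v_a = √[μ(2/r₂ − 1/a_t)] = 3288 m/s.
Δv₂ = v_c2 − v_a = 1207 m/s.
Total Δv = Δv₁ + Δv₂ = 2771 m/s = 2.771 km/s.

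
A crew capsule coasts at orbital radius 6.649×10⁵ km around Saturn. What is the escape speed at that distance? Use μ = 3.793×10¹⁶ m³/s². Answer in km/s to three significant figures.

r = 6.649×10⁵ km = 6.649×10⁸ m.
Escape speed v_esc = √(2μ/r) = √(2 × 3.793×10¹⁶ / 6.649×10⁸) = √(1.141×10⁸) = 10680 m/s.
= 10.68 km/s.

v_esc ≈ 10.7 km/s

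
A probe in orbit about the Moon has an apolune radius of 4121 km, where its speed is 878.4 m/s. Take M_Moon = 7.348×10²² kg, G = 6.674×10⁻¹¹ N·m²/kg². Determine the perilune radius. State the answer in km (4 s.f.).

perilune radius ≈ 1977 km

μ = GM = 6.674×10⁻¹¹ × 7.348×10²² = 4.904×10¹² m³/s².
r_a = 4.121×10⁶ m.
Specific energy ε = v²/2 − μ/r = -8.042×10⁵ J/kg, so a = −μ/(2ε) = 3.049×10⁶ m.
The apsides satisfy r_p + r_a = 2a, so the perilune radius is 2a − r_a = 1.977×10⁶ m = 1976.9 km.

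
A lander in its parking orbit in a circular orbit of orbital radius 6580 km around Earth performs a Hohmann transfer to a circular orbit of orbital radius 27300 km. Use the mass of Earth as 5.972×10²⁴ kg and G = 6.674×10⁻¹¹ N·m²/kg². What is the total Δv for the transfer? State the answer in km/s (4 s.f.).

μ = GM = 6.674×10⁻¹¹ × 5.972×10²⁴ = 3.986×10¹⁴ m³/s².
r₁ = 6580 km = 6.580×10⁶ m.
r₂ = 27300 km = 2.730×10⁷ m.
Transfer ellipse a_t = (r₁ + r₂)/2 = 1.694×10⁷ m.
At r₁: circular v_c1 = √(μ/r₁) = 7783 m/s; transfer-perigee v_p = √[μ(2/r₁ − 1/a_t)] = 9880 m/s.
Δv₁ = v_p − v_c1 = 2097 m/s.
At r₂: circular v_c2 = √(μ/r₂) = 3821 m/s; transfer-apogee v_a = √[μ(2/r₂ − 1/a_t)] = 2381 m/s.
Δv₂ = v_c2 − v_a = 1440 m/s.
Total Δv = Δv₁ + Δv₂ = 3537 m/s = 3.537 km/s.

Δv_total ≈ 3.537 km/s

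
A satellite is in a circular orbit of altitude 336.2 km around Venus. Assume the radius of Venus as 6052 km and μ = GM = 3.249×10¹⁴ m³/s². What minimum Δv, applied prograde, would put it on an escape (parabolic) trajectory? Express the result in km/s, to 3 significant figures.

Δv ≈ 2.95 km/s

r = 6052 + 336.2 = 6388.2 km = 6.3882×10⁶ m.
Circular speed v_c = √(μ/r) = 7132 m/s.
Escape speed v_esc = √(2μ/r) = √2 × v_c = 10090 m/s.
Δv = v_esc − v_c = 2954 m/s = 2.954 km/s.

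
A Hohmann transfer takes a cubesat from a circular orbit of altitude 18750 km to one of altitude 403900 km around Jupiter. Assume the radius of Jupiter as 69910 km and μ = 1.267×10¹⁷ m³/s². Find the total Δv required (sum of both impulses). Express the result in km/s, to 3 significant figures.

r₁ = 69910 + 18750 = 88660 km = 8.8660×10⁷ m.
r₂ = 69910 + 403900 = 473810 km = 4.7381×10⁸ m.
Transfer ellipse a_t = (r₁ + r₂)/2 = 2.812×10⁸ m.
At r₁: circular v_c1 = √(μ/r₁) = 37800 m/s; transfer-perijove v_p = √[μ(2/r₁ − 1/a_t)] = 49070 m/s.
Δv₁ = v_p − v_c1 = 11260 m/s.
At r₂: circular v_c2 = √(μ/r₂) = 16350 m/s; transfer-apojove v_a = √[μ(2/r₂ − 1/a_t)] = 9182 m/s.
Δv₂ = v_c2 − v_a = 7171 m/s.
Total Δv = Δv₁ + Δv₂ = 18440 m/s = 18.44 km/s.

Δv_total ≈ 18.4 km/s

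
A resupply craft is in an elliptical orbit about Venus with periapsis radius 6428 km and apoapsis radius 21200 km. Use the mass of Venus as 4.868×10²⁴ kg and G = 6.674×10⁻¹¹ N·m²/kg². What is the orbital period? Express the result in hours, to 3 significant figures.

μ = GM = 6.674×10⁻¹¹ × 4.868×10²⁴ = 3.249×10¹⁴ m³/s².
Semi-major axis a = (r_p + r_a)/2 = (6428.0 + 21200)/2 = 13814 km = 1.381×10⁷ m.
By Kepler's third law T = 2π√(a³/μ) = 2π × 2.848×10³ = 1.790×10⁴ s.
= 4.972 hours.

T ≈ 4.97 hours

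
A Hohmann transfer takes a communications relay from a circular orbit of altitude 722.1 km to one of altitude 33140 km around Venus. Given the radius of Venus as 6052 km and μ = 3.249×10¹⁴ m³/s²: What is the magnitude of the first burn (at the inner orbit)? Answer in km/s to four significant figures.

Δv ≈ 2.118 km/s

r₁ = 6052 + 722.1 = 6774.1 km = 6.7741×10⁶ m.
r₂ = 6052 + 33140 = 39192 km = 3.9192×10⁷ m.
Transfer ellipse a_t = (r₁ + r₂)/2 = 2.298×10⁷ m.
At r₁: circular v_c1 = √(μ/r₁) = 6925 m/s; transfer-periapsis v_p = √[μ(2/r₁ − 1/a_t)] = 9044 m/s.
Δv₁ = v_p − v_c1 = 2118 m/s.
= 2.118 km/s.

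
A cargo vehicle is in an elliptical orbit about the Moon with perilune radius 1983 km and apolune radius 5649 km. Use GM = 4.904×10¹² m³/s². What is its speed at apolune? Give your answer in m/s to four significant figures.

v ≈ 671.7 m/s

Semi-major axis a = (r_p + r_a)/2 = 3816.0 km = 3.816×10⁶ m.
Vis-viva: v² = μ(2/r − 1/a) = 4.904×10¹² × (3.540×10⁻⁷ − 2.621×10⁻⁷) = 4.511×10⁵ m²/s².
v = 671.7 m/s.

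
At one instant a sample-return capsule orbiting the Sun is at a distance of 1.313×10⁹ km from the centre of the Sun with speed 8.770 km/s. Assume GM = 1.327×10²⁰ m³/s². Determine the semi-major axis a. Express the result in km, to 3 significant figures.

a ≈ 1.06×10⁹ km

r = 1.313×10¹² m.
Vis-viva rearranged: 1/a = 2/r − v²/μ = 1.523×10⁻¹² − 5.796×10⁻¹³ = 9.436×10⁻¹³ m⁻¹.
a = 1.060×10¹² m = 1.0597×10⁹ km.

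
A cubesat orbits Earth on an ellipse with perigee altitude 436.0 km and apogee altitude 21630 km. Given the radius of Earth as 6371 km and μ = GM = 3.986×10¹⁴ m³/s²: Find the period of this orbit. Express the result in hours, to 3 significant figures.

r_p = 6371 + 436.0 = 6807.0 km = 6.8070×10⁶ m.
r_a = 6371 + 21630 = 28001 km = 2.8001×10⁷ m.
Semi-major axis a = (r_p + r_a)/2 = (6807.0 + 28001)/2 = 17404 km = 1.740×10⁷ m.
By Kepler's third law T = 2π√(a³/μ) = 2π × 3.637×10³ = 2.285×10⁴ s.
= 6.347 hours.

T ≈ 6.35 hours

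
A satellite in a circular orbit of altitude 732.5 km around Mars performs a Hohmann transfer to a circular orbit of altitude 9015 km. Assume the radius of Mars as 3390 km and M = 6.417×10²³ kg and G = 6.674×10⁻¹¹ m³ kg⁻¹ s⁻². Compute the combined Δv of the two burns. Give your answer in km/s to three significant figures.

μ = GM = 6.674×10⁻¹¹ × 6.417×10²³ = 4.283×10¹³ m³/s².
r₁ = 3390 + 732.5 = 4122.5 km = 4.1225×10⁶ m.
r₂ = 3390 + 9015 = 12405 km = 1.2405×10⁷ m.
Transfer ellipse a_t = (r₁ + r₂)/2 = 8.264×10⁶ m.
At r₁: circular v_c1 = √(μ/r₁) = 3223 m/s; transfer-periapsis v_p = √[μ(2/r₁ − 1/a_t)] = 3949 m/s.
Δv₁ = v_p − v_c1 = 725.9 m/s.
At r₂: circular v_c2 = √(μ/r₂) = 1858 m/s; transfer-apoapsis v_a = √[μ(2/r₂ − 1/a_t)] = 1312 m/s.
Δv₂ = v_c2 − v_a = 545.7 m/s.
Total Δv = Δv₁ + Δv₂ = 1272 m/s = 1.272 km/s.

Δv_total ≈ 1.27 km/s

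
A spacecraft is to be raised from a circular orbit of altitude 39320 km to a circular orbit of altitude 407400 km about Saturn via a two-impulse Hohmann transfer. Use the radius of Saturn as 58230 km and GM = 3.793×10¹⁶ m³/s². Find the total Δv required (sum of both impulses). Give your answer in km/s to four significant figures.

Δv_total ≈ 9.351 km/s

r₁ = 58230 + 39320 = 97550 km = 9.7550×10⁷ m.
r₂ = 58230 + 407400 = 465630 km = 4.6563×10⁸ m.
Transfer ellipse a_t = (r₁ + r₂)/2 = 2.816×10⁸ m.
At r₁: circular v_c1 = √(μ/r₁) = 19720 m/s; transfer-perikrone v_p = √[μ(2/r₁ − 1/a_t)] = 25360 m/s.
Δv₁ = v_p − v_c1 = 5638 m/s.
At r₂: circular v_c2 = √(μ/r₂) = 9025 m/s; transfer-apokrone v_a = √[μ(2/r₂ − 1/a_t)] = 5312 m/s.
Δv₂ = v_c2 − v_a = 3713 m/s.
Total Δv = Δv₁ + Δv₂ = 9351 m/s = 9.351 km/s.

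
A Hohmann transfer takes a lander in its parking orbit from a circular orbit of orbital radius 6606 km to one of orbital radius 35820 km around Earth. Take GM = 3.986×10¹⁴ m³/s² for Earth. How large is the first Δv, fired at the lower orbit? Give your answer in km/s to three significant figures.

Δv ≈ 2.33 km/s

r₁ = 6606 km = 6.606×10⁶ m.
r₂ = 35820 km = 3.582×10⁷ m.
Transfer ellipse a_t = (r₁ + r₂)/2 = 2.121×10⁷ m.
At r₁: circular v_c1 = √(μ/r₁) = 7768 m/s; transfer-perigee v_p = √[μ(2/r₁ − 1/a_t)] = 10090 m/s.
Δv₁ = v_p − v_c1 = 2326 m/s.
= 2.326 km/s.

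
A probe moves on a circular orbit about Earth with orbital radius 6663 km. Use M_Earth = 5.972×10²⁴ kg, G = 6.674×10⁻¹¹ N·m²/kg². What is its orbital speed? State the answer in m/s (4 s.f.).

μ = GM = 6.674×10⁻¹¹ × 5.972×10²⁴ = 3.986×10¹⁴ m³/s².
r = 6663 km = 6.663×10⁶ m.
For a circular orbit v = √(μ/r) = √(3.986×10¹⁴ / 6.663×10⁶) = √(5.982×10⁷) = 7734 m/s.

v ≈ 7734 m/s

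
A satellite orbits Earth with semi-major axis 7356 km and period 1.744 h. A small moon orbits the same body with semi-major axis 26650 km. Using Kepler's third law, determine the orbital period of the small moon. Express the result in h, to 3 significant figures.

T₂ ≈ 12.0 h

Kepler's third law: T² ∝ a³, so T₂ = T₁ (a₂/a₁)^(3/2).
a₂/a₁ = 3.623, (a₂/a₁)^(3/2) = 6.896.
T₂ = 1.744 × 6.896 = 12.03 h.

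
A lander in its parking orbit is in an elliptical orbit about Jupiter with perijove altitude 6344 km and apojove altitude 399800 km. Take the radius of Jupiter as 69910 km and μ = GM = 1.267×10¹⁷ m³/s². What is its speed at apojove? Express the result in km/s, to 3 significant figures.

r_p = 69910 + 6344 = 76254 km = 7.6254×10⁷ m.
r_a = 69910 + 399800 = 469710 km = 4.6971×10⁸ m.
Semi-major axis a = (r_p + r_a)/2 = 2.7298×10⁵ km = 2.730×10⁸ m.
Vis-viva: v² = μ(2/r − 1/a) = 1.267×10¹⁷ × (4.258×10⁻⁹ − 3.663×10⁻⁹) = 7.535×10⁷ m²/s².
v = 8680 m/s = 8.680 km/s.

v ≈ 8.68 km/s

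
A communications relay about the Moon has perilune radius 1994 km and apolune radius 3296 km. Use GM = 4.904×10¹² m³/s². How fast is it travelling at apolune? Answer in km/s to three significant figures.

Semi-major axis a = (r_p + r_a)/2 = 2645.0 km = 2.645×10⁶ m.
Vis-viva: v² = μ(2/r − 1/a) = 4.904×10¹² × (6.068×10⁻⁷ − 3.781×10⁻⁷) = 1.122×10⁶ m²/s².
v = 1059 m/s = 1.059 km/s.

v ≈ 1.06 km/s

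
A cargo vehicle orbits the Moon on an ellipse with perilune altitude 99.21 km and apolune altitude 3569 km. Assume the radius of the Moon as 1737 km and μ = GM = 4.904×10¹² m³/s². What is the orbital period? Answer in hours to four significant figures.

T ≈ 5.319 hours

r_p = 1737 + 99.21 = 1836.2 km = 1.8362×10⁶ m.
r_a = 1737 + 3569 = 5306.0 km = 5.3060×10⁶ m.
Semi-major axis a = (r_p + r_a)/2 = (1836.2 + 5306.0)/2 = 3571.1 km = 3.571×10⁶ m.
By Kepler's third law T = 2π√(a³/μ) = 2π × 3.047×10³ = 1.915×10⁴ s.
= 5.319 hours.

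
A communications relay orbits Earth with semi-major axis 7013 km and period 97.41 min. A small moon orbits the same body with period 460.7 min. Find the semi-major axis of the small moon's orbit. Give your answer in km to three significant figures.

Kepler's third law: a³ ∝ T², so a₂ = a₁ (T₂/T₁)^(2/3).
T₂/T₁ = 4.729, (T₂/T₁)^(2/3) = 2.818.
a₂ = 7013 × 2.818 = 19760 km.

a₂ ≈ 19800 km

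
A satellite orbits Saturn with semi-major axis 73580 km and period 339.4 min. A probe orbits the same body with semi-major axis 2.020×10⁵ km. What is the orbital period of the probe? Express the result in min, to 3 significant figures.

Kepler's third law: T² ∝ a³, so T₂ = T₁ (a₂/a₁)^(3/2).
a₂/a₁ = 2.745, (a₂/a₁)^(3/2) = 4.549.
T₂ = 339.4 × 4.549 = 1544 min.

T₂ ≈ 1540 min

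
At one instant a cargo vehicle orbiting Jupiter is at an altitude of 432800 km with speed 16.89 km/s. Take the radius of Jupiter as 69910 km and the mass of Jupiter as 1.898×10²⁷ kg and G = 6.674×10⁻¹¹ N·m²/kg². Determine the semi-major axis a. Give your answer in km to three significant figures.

μ = GM = 6.674×10⁻¹¹ × 1.898×10²⁷ = 1.267×10¹⁷ m³/s².
r = 69910 + 432800 = 5.0271×10⁵ km = 5.027×10⁸ m.
Specific orbital energy ε = v²/2 − μ/r = (16890)²/2 − 1.267×10¹⁷/5.027×10⁸ = -1.093×10⁸ J/kg.
Since ε = −μ/(2a), a = −μ/(2ε) = 5.792×10⁸ m = 5.7924×10⁵ km.

a ≈ 5.79×10⁵ km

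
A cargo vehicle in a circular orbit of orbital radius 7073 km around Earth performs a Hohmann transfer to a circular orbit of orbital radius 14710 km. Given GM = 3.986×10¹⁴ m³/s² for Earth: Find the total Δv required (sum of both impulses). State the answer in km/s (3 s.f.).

r₁ = 7073 km = 7.073×10⁶ m.
r₂ = 14710 km = 1.471×10⁷ m.
Transfer ellipse a_t = (r₁ + r₂)/2 = 1.089×10⁷ m.
At r₁: circular v_c1 = √(μ/r₁) = 7507 m/s; transfer-perigee v_p = √[μ(2/r₁ − 1/a_t)] = 8724 m/s.
Δv₁ = v_p − v_c1 = 1217 m/s.
At r₂: circular v_c2 = √(μ/r₂) = 5205 m/s; transfer-apogee v_a = √[μ(2/r₂ − 1/a_t)] = 4195 m/s.
Δv₂ = v_c2 − v_a = 1011 m/s.
Total Δv = Δv₁ + Δv₂ = 2228 m/s = 2.228 km/s.

Δv_total ≈ 2.23 km/s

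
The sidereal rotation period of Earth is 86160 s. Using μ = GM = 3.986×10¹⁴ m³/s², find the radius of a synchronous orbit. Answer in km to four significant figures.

A synchronous orbit has period T, so by Kepler's third law a = (μT²/4π²)^(1/3).
μT²/4π² = 3.986×10¹⁴ × (8.616×10⁴)² / 39.48 = 7.495×10²² m³.
a = 4.216×10⁷ m = 42163 km.

r_sync ≈ 42160 km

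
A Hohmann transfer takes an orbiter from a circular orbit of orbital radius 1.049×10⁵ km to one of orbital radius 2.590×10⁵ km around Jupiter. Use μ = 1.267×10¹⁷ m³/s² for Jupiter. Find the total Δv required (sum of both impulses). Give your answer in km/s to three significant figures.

Δv_total ≈ 12.0 km/s

r₁ = 1.049×10⁵ km = 1.049×10⁸ m.
r₂ = 2.590×10⁵ km = 2.590×10⁸ m.
Transfer ellipse a_t = (r₁ + r₂)/2 = 1.820×10⁸ m.
At r₁: circular v_c1 = √(μ/r₁) = 34750 m/s; transfer-perijove v_p = √[μ(2/r₁ − 1/a_t)] = 41460 m/s.
Δv₁ = v_p − v_c1 = 6711 m/s.
At r₂: circular v_c2 = √(μ/r₂) = 22120 m/s; transfer-apojove v_a = √[μ(2/r₂ − 1/a_t)] = 16790 m/s.
Δv₂ = v_c2 − v_a = 5324 m/s.
Total Δv = Δv₁ + Δv₂ = 12030 m/s = 12.03 km/s.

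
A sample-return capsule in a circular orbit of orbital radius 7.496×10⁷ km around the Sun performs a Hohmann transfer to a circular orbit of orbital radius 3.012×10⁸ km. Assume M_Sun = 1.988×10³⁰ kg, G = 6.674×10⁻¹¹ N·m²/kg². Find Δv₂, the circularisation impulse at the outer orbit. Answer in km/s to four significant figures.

Δv ≈ 7.738 km/s

μ = GM = 6.674×10⁻¹¹ × 1.988×10³⁰ = 1.327×10²⁰ m³/s².
r₁ = 7.496×10⁷ km = 7.496×10¹⁰ m.
r₂ = 3.012×10⁸ km = 3.012×10¹¹ m.
Transfer ellipse a_t = (r₁ + r₂)/2 = 1.881×10¹¹ m.
At r₁: circular v_c1 = √(μ/r₁) = 42070 m/s; transfer-perihelion v_p = √[μ(2/r₁ − 1/a_t)] = 53240 m/s.
At r₂: circular v_c2 = √(μ/r₂) = 20990 m/s; transfer-aphelion v_a = √[μ(2/r₂ − 1/a_t)] = 13250 m/s.
Δv₂ = v_c2 − v_a = 7738 m/s.
= 7.738 km/s.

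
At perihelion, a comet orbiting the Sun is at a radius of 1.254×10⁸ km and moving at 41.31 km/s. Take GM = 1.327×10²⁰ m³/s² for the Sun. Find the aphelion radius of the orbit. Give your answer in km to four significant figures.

aphelion radius ≈ 5.221×10⁸ km

r_p = 1.254×10¹¹ m.
Specific energy ε = v²/2 − μ/r = -2.050×10⁸ J/kg, so a = −μ/(2ε) = 3.237×10¹¹ m.
The apsides satisfy r_p + r_a = 2a, so the aphelion radius is 2a − r_p = 5.221×10¹¹ m = 5.2206×10⁸ km.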